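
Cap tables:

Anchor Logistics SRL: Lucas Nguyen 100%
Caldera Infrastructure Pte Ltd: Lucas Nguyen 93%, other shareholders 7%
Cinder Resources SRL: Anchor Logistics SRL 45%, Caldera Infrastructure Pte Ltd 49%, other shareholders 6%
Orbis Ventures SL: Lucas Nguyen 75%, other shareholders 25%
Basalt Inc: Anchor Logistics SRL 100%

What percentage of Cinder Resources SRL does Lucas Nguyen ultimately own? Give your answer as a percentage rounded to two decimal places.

90.57%

Lucas reaches Cinder along 2 paths.
Via Anchor: 100% × 45% = 45%.
Via Caldera: 93% × 49% = 45.57%.
Total: 45% + 45.57% = 90.57%.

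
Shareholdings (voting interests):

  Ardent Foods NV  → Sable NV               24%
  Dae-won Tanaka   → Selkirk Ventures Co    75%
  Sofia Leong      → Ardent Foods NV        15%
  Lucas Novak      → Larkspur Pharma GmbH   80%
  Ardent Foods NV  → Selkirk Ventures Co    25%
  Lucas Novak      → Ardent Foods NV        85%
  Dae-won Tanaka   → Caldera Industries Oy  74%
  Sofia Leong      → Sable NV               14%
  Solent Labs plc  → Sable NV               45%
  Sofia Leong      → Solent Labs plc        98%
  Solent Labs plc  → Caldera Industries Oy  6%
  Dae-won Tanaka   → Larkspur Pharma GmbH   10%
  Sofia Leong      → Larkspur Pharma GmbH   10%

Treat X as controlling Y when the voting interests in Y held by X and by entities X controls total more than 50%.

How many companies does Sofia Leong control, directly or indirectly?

2

Sofia holds 98% of Solent, so Sofia controls Solent.
Solent and Sofia together hold 45% + 14% = 59% of Sable, so Sofia controls Sable.
No other company's threshold is met.
Sofia controls 2 companies.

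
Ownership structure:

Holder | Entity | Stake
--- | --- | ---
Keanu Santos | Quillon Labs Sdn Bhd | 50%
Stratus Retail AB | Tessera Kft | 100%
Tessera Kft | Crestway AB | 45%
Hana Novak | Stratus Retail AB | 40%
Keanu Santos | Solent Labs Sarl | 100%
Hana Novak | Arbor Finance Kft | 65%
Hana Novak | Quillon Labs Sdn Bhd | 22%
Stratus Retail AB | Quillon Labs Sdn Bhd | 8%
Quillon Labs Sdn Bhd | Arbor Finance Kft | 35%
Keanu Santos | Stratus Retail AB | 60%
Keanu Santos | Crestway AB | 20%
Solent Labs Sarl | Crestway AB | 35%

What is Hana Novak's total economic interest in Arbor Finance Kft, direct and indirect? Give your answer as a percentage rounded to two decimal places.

Hana reaches Arbor along 3 paths.
Direct stake: 65% = 65%.
Via Stratus → Quillon: 40% × 8% × 35% = 1.12%.
Via Quillon: 22% × 35% = 7.7%.
Total: 65% + 1.12% + 7.7% = 73.82%.

73.82%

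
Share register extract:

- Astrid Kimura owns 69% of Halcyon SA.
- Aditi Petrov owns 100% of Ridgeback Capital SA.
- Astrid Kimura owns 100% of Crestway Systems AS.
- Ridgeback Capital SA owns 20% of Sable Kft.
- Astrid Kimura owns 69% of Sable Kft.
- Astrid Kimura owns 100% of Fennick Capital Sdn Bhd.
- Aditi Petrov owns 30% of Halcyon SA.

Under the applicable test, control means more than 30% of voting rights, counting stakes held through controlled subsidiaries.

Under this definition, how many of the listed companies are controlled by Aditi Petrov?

Aditi holds 100% of Ridgeback, so Aditi controls Ridgeback.
No other company's threshold is met.
Aditi controls 1 company.

1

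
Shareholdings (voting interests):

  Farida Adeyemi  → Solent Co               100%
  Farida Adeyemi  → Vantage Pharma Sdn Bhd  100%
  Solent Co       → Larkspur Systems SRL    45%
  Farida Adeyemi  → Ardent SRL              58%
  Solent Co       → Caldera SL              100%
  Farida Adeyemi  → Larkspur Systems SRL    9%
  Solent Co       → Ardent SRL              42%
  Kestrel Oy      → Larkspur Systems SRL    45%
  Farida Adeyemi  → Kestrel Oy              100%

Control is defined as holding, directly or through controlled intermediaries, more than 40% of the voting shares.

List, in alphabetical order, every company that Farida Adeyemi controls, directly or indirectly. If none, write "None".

Ardent SRL, Caldera SL, Kestrel Oy, Larkspur Systems SRL, Solent Co, Vantage Pharma Sdn Bhd

Farida holds 100% of Kestrel, so Farida controls Kestrel.
Farida holds 100% of Solent, so Farida controls Solent.
Solent and Kestrel and Farida together hold 45% + 45% + 9% = 99% of Larkspur, so Farida controls Larkspur.
Farida holds 100% of Vantage, so Farida controls Vantage.
Solent holds 100% of Caldera, so Farida controls Caldera.
Solent and Farida together hold 42% + 58% = 100% of Ardent, so Farida controls Ardent.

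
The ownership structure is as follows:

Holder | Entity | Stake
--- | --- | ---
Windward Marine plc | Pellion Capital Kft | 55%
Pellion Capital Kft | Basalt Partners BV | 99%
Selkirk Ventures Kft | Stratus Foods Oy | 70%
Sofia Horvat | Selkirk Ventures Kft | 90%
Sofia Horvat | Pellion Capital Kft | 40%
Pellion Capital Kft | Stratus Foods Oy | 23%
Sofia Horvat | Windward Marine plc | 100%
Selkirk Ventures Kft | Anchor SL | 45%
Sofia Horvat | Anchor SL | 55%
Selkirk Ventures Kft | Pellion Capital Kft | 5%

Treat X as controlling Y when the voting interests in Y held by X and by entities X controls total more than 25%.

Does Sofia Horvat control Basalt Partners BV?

Sofia holds 100% of Windward, so Sofia controls Windward.
Sofia holds 90% of Selkirk, so Sofia controls Selkirk.
Windward and Sofia and Selkirk together hold 55% + 40% + 5% = 100% of Pellion, so Sofia controls Pellion.
Pellion holds 99% of Basalt, so Sofia controls Basalt.

Yes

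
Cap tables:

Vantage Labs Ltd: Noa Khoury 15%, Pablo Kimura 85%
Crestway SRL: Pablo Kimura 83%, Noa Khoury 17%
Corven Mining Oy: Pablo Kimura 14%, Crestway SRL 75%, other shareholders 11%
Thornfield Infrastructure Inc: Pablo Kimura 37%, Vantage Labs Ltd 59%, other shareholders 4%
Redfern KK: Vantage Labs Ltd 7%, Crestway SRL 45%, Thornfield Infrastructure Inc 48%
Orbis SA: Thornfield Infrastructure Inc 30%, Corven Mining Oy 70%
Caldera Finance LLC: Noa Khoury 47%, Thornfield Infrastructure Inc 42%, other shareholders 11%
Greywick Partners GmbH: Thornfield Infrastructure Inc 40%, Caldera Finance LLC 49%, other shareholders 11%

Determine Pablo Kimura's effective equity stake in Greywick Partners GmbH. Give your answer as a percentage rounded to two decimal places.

Pablo reaches Greywick along 4 paths.
Via Thornfield: 37% × 40% = 14.8%.
Via Vantage → Thornfield: 85% × 59% × 40% = 20.06%.
Via Thornfield → Caldera: 37% × 42% × 49% = 7.6146%.
Via Vantage → Thornfield → Caldera: 85% × 59% × 42% × 49% = 10.32087%.
Total: 14.8% + 20.06% + 7.6146% + 10.32087% = 52.79547%.
Rounded: 52.80%.

52.80%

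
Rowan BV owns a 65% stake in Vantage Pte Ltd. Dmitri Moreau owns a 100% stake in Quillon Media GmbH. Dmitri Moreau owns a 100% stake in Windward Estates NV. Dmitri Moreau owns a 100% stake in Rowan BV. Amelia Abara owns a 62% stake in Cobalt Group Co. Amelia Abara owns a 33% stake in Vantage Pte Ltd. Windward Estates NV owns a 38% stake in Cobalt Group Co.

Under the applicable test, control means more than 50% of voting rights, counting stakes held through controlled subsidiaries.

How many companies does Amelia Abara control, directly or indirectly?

Amelia holds 62% of Cobalt, so Amelia controls Cobalt.
No other company's threshold is met.
Amelia controls 1 company.

1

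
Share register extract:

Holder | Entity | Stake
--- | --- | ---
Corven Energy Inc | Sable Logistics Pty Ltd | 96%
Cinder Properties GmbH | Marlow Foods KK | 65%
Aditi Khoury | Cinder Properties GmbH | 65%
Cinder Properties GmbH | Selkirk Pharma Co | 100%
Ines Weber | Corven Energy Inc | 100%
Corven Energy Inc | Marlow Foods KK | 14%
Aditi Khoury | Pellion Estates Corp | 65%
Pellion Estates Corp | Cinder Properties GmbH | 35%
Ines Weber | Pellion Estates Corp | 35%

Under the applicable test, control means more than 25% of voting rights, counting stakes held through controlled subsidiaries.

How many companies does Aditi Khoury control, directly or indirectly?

4

Aditi holds 65% of Pellion, so Aditi controls Pellion.
Pellion and Aditi together hold 35% + 65% = 100% of Cinder, so Aditi controls Cinder.
Cinder holds 100% of Selkirk, so Aditi controls Selkirk.
Cinder holds 65% of Marlow, so Aditi controls Marlow.
No other company's threshold is met.
Aditi controls 4 companies.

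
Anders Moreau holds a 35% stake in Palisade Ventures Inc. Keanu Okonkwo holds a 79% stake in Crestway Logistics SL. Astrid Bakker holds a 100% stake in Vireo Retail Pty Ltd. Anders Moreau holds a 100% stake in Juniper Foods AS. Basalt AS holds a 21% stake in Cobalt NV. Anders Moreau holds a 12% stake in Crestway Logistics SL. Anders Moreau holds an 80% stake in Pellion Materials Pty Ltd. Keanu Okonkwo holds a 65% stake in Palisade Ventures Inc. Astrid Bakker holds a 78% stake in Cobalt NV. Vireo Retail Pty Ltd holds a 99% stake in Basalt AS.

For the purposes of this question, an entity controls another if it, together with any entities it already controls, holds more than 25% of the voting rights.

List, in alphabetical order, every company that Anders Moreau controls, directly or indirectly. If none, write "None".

Anders holds 80% of Pellion, so Anders controls Pellion.
Anders holds 35% of Palisade, so Anders controls Palisade.
Anders holds 100% of Juniper, so Anders controls Juniper.
No other company's threshold is met.

Juniper Foods AS, Palisade Ventures Inc, Pellion Materials Pty Ltd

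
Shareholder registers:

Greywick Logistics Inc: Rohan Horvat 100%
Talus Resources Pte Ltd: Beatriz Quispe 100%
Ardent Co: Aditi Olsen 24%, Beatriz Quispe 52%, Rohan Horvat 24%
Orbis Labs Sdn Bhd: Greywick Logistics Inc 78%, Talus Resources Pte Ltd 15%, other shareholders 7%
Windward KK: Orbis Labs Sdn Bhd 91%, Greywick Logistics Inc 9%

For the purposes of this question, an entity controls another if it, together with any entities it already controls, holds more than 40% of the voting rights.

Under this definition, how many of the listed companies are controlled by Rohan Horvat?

Rohan holds 100% of Greywick, so Rohan controls Greywick.
Greywick holds 78% of Orbis, so Rohan controls Orbis.
Orbis and Greywick together hold 91% + 9% = 100% of Windward, so Rohan controls Windward.
No other company's threshold is met.
Rohan controls 3 companies.

3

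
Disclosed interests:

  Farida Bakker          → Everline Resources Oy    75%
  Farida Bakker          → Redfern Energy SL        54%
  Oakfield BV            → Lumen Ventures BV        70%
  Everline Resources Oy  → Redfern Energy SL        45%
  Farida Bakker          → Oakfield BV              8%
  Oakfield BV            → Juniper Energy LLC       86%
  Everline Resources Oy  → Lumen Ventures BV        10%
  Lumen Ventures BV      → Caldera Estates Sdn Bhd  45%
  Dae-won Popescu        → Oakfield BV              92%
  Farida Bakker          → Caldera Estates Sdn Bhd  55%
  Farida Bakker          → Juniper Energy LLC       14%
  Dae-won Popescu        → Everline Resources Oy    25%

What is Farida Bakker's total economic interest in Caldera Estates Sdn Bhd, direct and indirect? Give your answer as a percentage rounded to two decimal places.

Farida reaches Caldera along 3 paths.
Direct stake: 55% = 55%.
Via Everline → Lumen: 75% × 10% × 45% = 3.375%.
Via Oakfield → Lumen: 8% × 70% × 45% = 2.52%.
Total: 55% + 3.375% + 2.52% = 60.895%.
Rounded: 60.90%.

60.90%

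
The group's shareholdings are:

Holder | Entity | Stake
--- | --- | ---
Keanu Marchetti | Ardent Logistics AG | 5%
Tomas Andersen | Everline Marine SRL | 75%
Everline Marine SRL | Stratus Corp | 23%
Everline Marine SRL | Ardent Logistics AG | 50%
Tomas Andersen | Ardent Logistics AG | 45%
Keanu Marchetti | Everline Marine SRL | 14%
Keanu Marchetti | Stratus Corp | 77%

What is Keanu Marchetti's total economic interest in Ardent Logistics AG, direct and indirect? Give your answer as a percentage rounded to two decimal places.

Keanu reaches Ardent along 2 paths.
Direct stake: 5% = 5%.
Via Everline: 14% × 50% = 7%.
Total: 5% + 7% = 12%.
Rounded: 12.00%.

12.00%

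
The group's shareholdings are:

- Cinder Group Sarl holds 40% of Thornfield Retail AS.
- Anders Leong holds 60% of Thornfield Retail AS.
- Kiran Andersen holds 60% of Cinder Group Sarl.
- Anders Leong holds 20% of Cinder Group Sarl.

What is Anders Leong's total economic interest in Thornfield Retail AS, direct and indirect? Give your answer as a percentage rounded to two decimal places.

68.00%

Anders reaches Thornfield along 2 paths.
Via Cinder: 20% × 40% = 8%.
Direct stake: 60% = 60%.
Total: 8% + 60% = 68%.
Rounded: 68.00%.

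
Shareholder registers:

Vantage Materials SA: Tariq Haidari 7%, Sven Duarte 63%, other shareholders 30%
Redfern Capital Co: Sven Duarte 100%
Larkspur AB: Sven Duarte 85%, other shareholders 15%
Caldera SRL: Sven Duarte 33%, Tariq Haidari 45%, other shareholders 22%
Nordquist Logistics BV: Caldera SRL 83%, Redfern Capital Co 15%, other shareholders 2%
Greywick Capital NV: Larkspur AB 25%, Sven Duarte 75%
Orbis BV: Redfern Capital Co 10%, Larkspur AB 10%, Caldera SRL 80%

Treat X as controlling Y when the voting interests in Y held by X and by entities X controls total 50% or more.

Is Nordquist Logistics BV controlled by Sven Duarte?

No

Sven holds 63% of Vantage, so Sven controls Vantage.
Sven holds 100% of Redfern, so Sven controls Redfern.
Sven holds 85% of Larkspur, so Sven controls Larkspur.
Larkspur and Sven together hold 25% + 75% = 100% of Greywick, so Sven controls Greywick.
In Nordquist, Sven's side holds only 15%, not ≥ 50%.
So Sven does not control Nordquist.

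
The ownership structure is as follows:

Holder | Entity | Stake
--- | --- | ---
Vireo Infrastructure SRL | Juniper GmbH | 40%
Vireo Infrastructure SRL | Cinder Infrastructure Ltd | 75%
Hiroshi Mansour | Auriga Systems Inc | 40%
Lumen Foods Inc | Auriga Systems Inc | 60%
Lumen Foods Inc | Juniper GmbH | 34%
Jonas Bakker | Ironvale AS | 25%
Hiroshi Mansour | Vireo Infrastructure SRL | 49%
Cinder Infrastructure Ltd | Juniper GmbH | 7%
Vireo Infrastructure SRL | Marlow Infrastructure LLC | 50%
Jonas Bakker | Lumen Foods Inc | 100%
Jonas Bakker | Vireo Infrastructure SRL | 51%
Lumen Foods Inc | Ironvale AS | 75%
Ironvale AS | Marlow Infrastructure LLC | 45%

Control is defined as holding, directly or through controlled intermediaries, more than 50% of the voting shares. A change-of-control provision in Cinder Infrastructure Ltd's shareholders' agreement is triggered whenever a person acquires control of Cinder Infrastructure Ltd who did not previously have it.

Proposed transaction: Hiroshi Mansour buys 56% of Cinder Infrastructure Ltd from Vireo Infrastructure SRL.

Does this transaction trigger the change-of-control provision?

Yes

The purchase adds only to Hiroshi's holdings (Vireo's stake shrinks), so Hiroshi is the only person who could newly come to control Cinder.
Hiroshi's largest direct stake is 49% in Vireo, which does not meet the threshold, so Hiroshi controls no company.
Neither Hiroshi nor any entity Hiroshi controls holds any voting interest in Cinder.
So before the transaction, Hiroshi does not control Cinder.
After the purchase, Hiroshi holds 56% of Cinder directly, and Vireo's stake falls to 19%.
Hiroshi holds 56% of Cinder, so Hiroshi controls Cinder.
Hiroshi did not control Cinder before and does after, so the clause is triggered.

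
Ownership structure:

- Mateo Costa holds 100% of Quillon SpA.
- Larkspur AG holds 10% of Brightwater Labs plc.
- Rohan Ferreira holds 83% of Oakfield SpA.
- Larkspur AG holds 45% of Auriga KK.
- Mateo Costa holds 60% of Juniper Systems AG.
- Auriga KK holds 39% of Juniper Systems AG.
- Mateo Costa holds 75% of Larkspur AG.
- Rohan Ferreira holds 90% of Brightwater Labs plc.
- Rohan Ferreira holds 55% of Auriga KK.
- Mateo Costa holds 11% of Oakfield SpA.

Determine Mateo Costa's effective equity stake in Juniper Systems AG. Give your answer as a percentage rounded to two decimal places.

73.16%

Mateo reaches Juniper along 2 paths.
Via Larkspur → Auriga: 75% × 45% × 39% = 13.1625%.
Direct stake: 60% = 60%.
Total: 13.1625% + 60% = 73.1625%.
Rounded: 73.16%.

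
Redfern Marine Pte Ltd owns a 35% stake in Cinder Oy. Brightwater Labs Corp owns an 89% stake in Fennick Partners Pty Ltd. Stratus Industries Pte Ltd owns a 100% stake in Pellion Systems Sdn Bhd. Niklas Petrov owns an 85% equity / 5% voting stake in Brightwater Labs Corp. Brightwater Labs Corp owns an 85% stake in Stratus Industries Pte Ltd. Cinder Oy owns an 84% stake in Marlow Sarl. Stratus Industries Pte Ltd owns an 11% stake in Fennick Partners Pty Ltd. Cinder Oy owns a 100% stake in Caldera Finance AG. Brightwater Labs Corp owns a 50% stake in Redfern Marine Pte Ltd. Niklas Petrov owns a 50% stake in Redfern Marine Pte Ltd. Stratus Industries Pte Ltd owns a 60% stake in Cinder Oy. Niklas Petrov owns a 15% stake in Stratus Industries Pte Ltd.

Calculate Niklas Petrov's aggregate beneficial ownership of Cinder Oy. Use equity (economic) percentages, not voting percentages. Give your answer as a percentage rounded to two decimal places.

84.73%

Niklas reaches Cinder along 4 paths.
Via Brightwater → Redfern: 85% × 50% × 35% = 14.875%.
Via Redfern: 50% × 35% = 17.5%.
Via Stratus: 15% × 60% = 9%.
Via Brightwater → Stratus: 85% × 85% × 60% = 43.35%.
Total: 14.875% + 17.5% + 9% + 43.35% = 84.725%.
Rounded: 84.73%.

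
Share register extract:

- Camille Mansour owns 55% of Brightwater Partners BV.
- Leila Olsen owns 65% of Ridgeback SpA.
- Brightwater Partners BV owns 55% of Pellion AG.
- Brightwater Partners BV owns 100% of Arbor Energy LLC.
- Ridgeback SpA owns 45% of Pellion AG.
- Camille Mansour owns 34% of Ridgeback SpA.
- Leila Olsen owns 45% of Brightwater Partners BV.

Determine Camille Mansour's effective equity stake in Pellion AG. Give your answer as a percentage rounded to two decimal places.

Camille reaches Pellion along 2 paths.
Via Brightwater: 55% × 55% = 30.25%.
Via Ridgeback: 34% × 45% = 15.3%.
Total: 30.25% + 15.3% = 45.55%.

45.55%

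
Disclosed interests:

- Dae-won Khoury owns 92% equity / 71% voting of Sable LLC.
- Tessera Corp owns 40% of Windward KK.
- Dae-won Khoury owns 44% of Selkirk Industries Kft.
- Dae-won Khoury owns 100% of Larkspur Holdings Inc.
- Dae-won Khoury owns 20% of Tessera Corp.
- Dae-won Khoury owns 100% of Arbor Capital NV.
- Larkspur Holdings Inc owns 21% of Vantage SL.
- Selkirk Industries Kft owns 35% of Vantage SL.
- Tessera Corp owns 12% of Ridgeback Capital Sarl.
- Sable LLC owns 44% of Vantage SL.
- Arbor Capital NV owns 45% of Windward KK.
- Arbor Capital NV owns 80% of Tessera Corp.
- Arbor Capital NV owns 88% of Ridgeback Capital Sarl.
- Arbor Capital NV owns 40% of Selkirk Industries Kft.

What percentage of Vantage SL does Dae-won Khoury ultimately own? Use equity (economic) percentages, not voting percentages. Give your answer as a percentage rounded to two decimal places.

90.88%

Dae-won reaches Vantage along 4 paths.
Via Arbor → Selkirk: 100% × 40% × 35% = 14%.
Via Selkirk: 44% × 35% = 15.4%.
Via Larkspur: 100% × 21% = 21%.
Via Sable: 92% × 44% = 40.48%.
Total: 14% + 15.4% + 21% + 40.48% = 90.88%.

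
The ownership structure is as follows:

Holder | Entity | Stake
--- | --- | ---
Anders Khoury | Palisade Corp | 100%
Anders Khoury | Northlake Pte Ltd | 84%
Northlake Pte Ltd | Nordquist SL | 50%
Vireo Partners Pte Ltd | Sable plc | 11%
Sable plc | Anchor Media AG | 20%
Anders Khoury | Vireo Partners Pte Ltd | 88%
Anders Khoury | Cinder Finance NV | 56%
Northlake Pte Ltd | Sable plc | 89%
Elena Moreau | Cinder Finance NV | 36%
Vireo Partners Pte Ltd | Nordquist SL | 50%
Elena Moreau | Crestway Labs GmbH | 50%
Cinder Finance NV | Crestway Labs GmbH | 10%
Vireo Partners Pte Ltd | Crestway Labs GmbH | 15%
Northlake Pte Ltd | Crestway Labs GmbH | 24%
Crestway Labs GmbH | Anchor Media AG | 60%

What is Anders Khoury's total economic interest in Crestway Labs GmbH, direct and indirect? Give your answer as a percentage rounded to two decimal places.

38.96%

Anders reaches Crestway along 3 paths.
Via Vireo: 88% × 15% = 13.2%.
Via Northlake: 84% × 24% = 20.16%.
Via Cinder: 56% × 10% = 5.6%.
Total: 13.2% + 20.16% + 5.6% = 38.96%.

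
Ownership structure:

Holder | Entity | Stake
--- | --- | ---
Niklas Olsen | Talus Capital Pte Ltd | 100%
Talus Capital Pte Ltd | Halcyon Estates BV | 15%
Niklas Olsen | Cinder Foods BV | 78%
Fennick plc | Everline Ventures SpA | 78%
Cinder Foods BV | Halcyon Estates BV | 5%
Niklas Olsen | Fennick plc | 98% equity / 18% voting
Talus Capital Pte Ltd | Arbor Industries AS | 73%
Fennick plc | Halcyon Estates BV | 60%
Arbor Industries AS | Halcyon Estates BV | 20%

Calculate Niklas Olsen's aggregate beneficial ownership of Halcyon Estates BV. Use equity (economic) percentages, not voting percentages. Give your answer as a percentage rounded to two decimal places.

Niklas reaches Halcyon along 4 paths.
Via Talus: 100% × 15% = 15%.
Via Talus → Arbor: 100% × 73% × 20% = 14.6%.
Via Fennick: 98% × 60% = 58.8%.
Via Cinder: 78% × 5% = 3.9%.
Total: 15% + 14.6% + 58.8% + 3.9% = 92.3%.
Rounded: 92.30%.

92.30%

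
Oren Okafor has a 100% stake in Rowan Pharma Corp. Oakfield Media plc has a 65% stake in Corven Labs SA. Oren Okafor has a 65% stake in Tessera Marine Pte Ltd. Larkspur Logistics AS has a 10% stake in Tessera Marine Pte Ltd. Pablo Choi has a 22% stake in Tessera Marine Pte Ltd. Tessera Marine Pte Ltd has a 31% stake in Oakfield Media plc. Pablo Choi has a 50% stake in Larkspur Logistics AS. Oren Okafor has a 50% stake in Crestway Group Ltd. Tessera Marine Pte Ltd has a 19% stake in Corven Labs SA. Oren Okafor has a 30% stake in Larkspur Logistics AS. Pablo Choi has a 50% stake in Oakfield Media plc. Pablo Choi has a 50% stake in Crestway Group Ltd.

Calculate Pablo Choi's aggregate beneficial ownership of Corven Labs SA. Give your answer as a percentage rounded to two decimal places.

43.07%

Pablo reaches Corven along 5 paths.
Via Tessera: 22% × 19% = 4.18%.
Via Larkspur → Tessera: 50% × 10% × 19% = 0.95%.
Via Tessera → Oakfield: 22% × 31% × 65% = 4.433%.
Via Larkspur → Tessera → Oakfield: 50% × 10% × 31% × 65% = 1.0075%.
Via Oakfield: 50% × 65% = 32.5%.
Total: 4.18% + 0.95% + 4.433% + 1.0075% + 32.5% = 43.0705%.
Rounded: 43.07%.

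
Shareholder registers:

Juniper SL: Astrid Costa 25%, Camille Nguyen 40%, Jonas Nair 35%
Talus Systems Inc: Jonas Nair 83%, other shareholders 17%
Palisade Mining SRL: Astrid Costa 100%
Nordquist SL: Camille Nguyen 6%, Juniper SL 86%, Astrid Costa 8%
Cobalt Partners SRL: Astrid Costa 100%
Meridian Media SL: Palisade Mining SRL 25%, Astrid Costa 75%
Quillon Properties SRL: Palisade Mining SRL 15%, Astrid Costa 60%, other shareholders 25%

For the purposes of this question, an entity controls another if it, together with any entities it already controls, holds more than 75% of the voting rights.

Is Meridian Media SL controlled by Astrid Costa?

Astrid holds 100% of Palisade, so Astrid controls Palisade.
Palisade and Astrid together hold 25% + 75% = 100% of Meridian, so Astrid controls Meridian.

Yes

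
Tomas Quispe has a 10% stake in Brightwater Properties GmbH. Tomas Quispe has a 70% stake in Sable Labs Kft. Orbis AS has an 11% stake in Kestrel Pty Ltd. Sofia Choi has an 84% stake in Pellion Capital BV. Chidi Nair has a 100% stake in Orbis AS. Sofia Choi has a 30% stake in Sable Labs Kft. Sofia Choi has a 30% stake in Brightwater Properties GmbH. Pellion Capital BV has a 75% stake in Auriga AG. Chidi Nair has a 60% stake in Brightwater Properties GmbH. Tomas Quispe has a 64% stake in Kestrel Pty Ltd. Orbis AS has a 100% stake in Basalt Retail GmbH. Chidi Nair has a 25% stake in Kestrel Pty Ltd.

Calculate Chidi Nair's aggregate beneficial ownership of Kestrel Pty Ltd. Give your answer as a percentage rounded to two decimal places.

36.00%

Chidi reaches Kestrel along 2 paths.
Direct stake: 25% = 25%.
Via Orbis: 100% × 11% = 11%.
Total: 25% + 11% = 36%.
Rounded: 36.00%.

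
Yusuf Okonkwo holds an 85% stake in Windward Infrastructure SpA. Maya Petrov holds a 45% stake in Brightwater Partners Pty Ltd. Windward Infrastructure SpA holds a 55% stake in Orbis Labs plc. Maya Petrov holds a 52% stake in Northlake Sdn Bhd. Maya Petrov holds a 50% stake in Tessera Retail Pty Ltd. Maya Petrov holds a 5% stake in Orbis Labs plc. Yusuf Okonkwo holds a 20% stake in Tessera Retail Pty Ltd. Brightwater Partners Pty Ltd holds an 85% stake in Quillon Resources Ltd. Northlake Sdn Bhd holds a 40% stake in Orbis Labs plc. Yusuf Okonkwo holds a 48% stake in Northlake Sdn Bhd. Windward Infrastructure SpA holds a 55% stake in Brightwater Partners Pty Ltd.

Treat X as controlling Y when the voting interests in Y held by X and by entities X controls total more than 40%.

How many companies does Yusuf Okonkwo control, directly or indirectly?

5

Yusuf holds 48% of Northlake, so Yusuf controls Northlake.
Yusuf holds 85% of Windward, so Yusuf controls Windward.
Windward holds 55% of Brightwater, so Yusuf controls Brightwater.
Northlake and Windward together hold 40% + 55% = 95% of Orbis, so Yusuf controls Orbis.
Brightwater holds 85% of Quillon, so Yusuf controls Quillon.
No other company's threshold is met.
Yusuf controls 5 companies.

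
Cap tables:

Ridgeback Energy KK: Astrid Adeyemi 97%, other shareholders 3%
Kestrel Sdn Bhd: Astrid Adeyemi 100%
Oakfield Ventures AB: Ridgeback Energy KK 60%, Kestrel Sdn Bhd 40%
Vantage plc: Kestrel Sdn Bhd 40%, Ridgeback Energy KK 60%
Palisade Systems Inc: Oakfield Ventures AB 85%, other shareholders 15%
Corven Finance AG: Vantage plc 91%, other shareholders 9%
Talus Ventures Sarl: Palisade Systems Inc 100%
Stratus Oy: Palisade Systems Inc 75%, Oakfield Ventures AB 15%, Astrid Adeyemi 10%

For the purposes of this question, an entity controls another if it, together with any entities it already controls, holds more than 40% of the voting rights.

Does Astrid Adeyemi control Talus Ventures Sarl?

Yes

Astrid holds 100% of Kestrel, so Astrid controls Kestrel.
Astrid holds 97% of Ridgeback, so Astrid controls Ridgeback.
Ridgeback and Kestrel together hold 60% + 40% = 100% of Oakfield, so Astrid controls Oakfield.
Oakfield holds 85% of Palisade, so Astrid controls Palisade.
Palisade holds 100% of Talus, so Astrid controls Talus.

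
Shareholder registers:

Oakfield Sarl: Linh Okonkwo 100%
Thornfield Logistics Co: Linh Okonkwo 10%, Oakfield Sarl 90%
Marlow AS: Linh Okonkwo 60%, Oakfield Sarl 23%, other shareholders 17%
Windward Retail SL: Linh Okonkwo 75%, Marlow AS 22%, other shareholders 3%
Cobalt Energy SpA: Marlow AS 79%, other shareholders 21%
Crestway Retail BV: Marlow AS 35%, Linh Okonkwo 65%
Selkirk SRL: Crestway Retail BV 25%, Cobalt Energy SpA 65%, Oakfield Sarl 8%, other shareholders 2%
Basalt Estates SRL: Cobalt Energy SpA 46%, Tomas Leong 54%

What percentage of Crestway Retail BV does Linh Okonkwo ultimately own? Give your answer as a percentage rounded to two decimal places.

94.05%

Linh reaches Crestway along 3 paths.
Via Marlow: 60% × 35% = 21%.
Via Oakfield → Marlow: 100% × 23% × 35% = 8.05%.
Direct stake: 65% = 65%.
Total: 21% + 8.05% + 65% = 94.05%.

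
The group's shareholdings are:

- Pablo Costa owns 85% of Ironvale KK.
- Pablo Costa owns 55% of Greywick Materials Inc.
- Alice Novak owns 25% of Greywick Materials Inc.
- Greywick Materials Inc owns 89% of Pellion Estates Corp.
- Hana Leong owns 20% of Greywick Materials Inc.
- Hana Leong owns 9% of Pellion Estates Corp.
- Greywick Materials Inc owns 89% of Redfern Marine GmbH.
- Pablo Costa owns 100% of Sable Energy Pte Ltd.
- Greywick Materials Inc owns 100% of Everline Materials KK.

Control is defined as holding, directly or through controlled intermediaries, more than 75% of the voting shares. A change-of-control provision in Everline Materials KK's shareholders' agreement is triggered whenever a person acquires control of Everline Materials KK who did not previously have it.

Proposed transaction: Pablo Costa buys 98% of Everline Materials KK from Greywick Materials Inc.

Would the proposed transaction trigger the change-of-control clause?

The purchase adds only to Pablo's holdings (Greywick's stake shrinks), so Pablo is the only person who could newly come to control Everline.
Pablo holds 85% of Ironvale, so Pablo controls Ironvale.
Pablo holds 100% of Sable, so Pablo controls Sable.
Neither Pablo nor any entity Pablo controls holds any voting interest in Everline.
So before the transaction, Pablo does not control Everline.
After the purchase, Pablo holds 98% of Everline directly, and Greywick's stake falls to 2%.
Pablo holds 98% of Everline, so Pablo controls Everline.
Pablo did not control Everline before and does after, so the clause is triggered.

Yes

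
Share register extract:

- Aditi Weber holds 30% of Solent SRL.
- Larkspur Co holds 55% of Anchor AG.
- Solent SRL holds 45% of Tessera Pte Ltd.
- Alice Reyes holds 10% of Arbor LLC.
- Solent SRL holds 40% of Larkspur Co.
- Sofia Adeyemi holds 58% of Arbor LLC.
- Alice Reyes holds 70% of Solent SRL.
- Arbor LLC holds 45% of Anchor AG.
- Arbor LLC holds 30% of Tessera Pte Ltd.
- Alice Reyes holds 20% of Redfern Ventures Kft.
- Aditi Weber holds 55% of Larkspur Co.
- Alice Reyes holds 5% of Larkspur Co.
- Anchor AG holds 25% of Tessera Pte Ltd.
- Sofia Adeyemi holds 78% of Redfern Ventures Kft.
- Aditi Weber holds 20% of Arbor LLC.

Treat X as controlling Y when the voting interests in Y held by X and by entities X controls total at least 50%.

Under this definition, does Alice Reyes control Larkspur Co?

No

Alice holds 70% of Solent, so Alice controls Solent.
In Larkspur, Alice's side holds only 5% + 40% = 45%, not ≥ 50%.
So Alice does not control Larkspur.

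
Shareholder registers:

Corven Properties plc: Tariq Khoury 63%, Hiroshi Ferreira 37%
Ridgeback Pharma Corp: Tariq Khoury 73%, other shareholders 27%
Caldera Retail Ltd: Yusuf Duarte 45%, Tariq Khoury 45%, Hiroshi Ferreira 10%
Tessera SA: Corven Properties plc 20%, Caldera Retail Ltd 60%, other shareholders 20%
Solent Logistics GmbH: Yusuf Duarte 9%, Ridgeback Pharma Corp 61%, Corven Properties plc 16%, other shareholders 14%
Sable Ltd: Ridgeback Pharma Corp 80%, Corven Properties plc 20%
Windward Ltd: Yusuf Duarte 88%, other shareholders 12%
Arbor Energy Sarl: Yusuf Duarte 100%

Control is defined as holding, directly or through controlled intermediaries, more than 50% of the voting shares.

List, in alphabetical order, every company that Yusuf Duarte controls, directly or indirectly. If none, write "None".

Arbor Energy Sarl, Windward Ltd

Yusuf holds 88% of Windward, so Yusuf controls Windward.
Yusuf holds 100% of Arbor, so Yusuf controls Arbor.
No other company's threshold is met.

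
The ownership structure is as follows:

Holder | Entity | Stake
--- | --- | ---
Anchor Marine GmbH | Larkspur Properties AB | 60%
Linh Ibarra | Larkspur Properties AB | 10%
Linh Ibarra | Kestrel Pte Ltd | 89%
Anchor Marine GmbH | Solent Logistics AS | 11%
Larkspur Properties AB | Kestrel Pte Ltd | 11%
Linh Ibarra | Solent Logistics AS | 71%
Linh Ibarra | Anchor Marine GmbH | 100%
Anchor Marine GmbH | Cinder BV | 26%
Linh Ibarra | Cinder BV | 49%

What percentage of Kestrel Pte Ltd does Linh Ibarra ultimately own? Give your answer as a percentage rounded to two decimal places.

96.70%

Linh reaches Kestrel along 3 paths.
Direct stake: 89% = 89%.
Via Larkspur: 10% × 11% = 1.1%.
Via Anchor → Larkspur: 100% × 60% × 11% = 6.6%.
Total: 89% + 1.1% + 6.6% = 96.7%.
Rounded: 96.70%.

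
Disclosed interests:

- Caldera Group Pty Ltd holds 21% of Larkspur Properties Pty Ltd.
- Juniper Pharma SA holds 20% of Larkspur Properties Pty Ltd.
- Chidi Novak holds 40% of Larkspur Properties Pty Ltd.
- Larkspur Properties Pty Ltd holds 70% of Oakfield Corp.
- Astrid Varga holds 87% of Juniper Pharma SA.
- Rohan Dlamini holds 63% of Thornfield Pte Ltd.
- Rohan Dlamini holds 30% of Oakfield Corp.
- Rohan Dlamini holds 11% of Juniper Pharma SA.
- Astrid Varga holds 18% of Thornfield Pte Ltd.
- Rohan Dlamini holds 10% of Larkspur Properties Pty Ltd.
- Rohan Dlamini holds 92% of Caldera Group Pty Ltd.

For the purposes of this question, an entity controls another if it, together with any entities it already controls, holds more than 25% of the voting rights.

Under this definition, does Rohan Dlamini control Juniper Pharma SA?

No

Rohan holds 63% of Thornfield, so Rohan controls Thornfield.
Rohan holds 92% of Caldera, so Rohan controls Caldera.
Rohan and Caldera together hold 10% + 21% = 31% of Larkspur, so Rohan controls Larkspur.
Larkspur and Rohan together hold 70% + 30% = 100% of Oakfield, so Rohan controls Oakfield.
In Juniper, Rohan's side holds only 11%, not > 25%.
So Rohan does not control Juniper.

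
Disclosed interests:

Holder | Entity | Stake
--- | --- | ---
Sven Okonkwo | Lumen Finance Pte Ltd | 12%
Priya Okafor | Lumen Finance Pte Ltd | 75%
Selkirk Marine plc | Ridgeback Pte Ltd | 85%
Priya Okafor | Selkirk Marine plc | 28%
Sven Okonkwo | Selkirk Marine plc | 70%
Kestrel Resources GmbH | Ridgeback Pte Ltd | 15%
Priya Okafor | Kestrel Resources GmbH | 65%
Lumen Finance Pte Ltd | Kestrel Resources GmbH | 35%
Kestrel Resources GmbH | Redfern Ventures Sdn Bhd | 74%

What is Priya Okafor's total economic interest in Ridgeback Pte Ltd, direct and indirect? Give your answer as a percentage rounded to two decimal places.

37.49%

Priya reaches Ridgeback along 3 paths.
Via Lumen → Kestrel: 75% × 35% × 15% = 3.9375%.
Via Kestrel: 65% × 15% = 9.75%.
Via Selkirk: 28% × 85% = 23.8%.
Total: 3.9375% + 9.75% + 23.8% = 37.4875%.
Rounded: 37.49%.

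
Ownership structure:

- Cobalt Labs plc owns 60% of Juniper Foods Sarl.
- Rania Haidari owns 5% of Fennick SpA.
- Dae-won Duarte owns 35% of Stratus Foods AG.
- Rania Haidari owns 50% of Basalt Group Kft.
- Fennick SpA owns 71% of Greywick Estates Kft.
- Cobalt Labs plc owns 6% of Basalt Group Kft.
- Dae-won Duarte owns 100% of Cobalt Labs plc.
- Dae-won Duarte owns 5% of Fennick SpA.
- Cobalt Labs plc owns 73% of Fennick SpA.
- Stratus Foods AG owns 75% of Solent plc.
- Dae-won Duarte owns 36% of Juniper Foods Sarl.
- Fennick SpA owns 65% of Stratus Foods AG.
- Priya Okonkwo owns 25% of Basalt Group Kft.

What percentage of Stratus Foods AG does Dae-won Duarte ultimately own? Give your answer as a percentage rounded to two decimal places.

Dae-won reaches Stratus along 3 paths.
Direct stake: 35% = 35%.
Via Fennick: 5% × 65% = 3.25%.
Via Cobalt → Fennick: 100% × 73% × 65% = 47.45%.
Total: 35% + 3.25% + 47.45% = 85.7%.
Rounded: 85.70%.

85.70%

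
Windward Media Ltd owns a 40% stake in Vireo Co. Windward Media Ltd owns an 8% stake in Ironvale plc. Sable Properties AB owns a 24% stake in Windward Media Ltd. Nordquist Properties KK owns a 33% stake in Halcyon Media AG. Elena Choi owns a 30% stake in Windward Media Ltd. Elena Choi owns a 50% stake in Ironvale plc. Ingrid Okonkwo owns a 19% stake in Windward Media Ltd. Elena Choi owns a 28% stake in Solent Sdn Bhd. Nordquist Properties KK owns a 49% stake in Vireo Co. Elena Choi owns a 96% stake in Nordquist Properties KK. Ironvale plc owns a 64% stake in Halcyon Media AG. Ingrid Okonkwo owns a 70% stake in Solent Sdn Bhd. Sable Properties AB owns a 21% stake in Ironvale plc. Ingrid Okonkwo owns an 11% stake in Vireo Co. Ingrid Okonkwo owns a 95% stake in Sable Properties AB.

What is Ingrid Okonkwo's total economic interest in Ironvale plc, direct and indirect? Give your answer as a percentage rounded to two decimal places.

23.29%

Ingrid reaches Ironvale along 3 paths.
Via Sable → Windward: 95% × 24% × 8% = 1.824%.
Via Windward: 19% × 8% = 1.52%.
Via Sable: 95% × 21% = 19.95%.
Total: 1.824% + 1.52% + 19.95% = 23.294%.
Rounded: 23.29%.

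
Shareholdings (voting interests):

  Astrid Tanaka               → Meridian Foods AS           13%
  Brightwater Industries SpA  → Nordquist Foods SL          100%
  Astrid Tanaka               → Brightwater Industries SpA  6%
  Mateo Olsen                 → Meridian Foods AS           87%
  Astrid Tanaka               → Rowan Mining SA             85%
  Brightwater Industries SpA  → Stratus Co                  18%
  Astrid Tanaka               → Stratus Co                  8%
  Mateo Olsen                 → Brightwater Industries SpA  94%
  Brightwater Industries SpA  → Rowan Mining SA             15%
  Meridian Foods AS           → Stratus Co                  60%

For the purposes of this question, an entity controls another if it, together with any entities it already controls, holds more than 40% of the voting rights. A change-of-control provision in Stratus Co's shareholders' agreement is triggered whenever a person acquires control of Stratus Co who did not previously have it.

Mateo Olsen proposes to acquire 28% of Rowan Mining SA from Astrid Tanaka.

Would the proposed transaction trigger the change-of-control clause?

The purchase adds only to Mateo's holdings (Astrid's stake shrinks), so Mateo is the only person who could newly come to control Stratus.
Mateo holds 94% of Brightwater, so Mateo controls Brightwater.
Mateo holds 87% of Meridian, so Mateo controls Meridian.
Brightwater and Meridian together hold 18% + 60% = 78% of Stratus, so Mateo controls Stratus.
So Mateo already controls Stratus before the transaction.
After the purchase, Mateo holds 28% of Rowan directly, and Astrid's stake falls to 57%.
Mateo controlled Stratus already, so this is not a new person acquiring control; every other person's position is unchanged or reduced.
No new person acquires control, so the clause is not triggered.

No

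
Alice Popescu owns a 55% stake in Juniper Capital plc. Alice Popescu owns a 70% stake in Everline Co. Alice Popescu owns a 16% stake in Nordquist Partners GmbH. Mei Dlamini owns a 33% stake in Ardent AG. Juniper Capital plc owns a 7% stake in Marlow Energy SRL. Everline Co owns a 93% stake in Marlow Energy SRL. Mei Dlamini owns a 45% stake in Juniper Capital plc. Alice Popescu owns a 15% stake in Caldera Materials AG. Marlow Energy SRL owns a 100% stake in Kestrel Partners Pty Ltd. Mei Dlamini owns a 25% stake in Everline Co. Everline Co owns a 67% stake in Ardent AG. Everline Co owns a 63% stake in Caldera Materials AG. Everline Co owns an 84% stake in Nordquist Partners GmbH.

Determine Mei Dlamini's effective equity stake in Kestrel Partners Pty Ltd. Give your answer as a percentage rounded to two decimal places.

Mei reaches Kestrel along 2 paths.
Via Everline → Marlow: 25% × 93% × 100% = 23.25%.
Via Juniper → Marlow: 45% × 7% × 100% = 3.15%.
Total: 23.25% + 3.15% = 26.4%.
Rounded: 26.40%.

26.40%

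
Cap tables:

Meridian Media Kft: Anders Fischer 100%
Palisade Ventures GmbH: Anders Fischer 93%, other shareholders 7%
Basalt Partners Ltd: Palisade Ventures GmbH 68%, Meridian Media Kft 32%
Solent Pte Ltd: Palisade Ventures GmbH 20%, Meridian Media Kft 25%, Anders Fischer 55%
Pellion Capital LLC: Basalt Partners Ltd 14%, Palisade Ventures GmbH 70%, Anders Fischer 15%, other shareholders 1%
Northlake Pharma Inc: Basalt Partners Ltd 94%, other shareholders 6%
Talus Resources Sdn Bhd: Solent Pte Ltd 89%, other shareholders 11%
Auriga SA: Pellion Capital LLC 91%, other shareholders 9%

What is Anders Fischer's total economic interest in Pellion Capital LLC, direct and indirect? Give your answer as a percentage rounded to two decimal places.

93.43%

Anders reaches Pellion along 4 paths.
Via Palisade → Basalt: 93% × 68% × 14% = 8.8536%.
Via Meridian → Basalt: 100% × 32% × 14% = 4.48%.
Via Palisade: 93% × 70% = 65.1%.
Direct stake: 15% = 15%.
Total: 8.8536% + 4.48% + 65.1% + 15% = 93.4336%.
Rounded: 93.43%.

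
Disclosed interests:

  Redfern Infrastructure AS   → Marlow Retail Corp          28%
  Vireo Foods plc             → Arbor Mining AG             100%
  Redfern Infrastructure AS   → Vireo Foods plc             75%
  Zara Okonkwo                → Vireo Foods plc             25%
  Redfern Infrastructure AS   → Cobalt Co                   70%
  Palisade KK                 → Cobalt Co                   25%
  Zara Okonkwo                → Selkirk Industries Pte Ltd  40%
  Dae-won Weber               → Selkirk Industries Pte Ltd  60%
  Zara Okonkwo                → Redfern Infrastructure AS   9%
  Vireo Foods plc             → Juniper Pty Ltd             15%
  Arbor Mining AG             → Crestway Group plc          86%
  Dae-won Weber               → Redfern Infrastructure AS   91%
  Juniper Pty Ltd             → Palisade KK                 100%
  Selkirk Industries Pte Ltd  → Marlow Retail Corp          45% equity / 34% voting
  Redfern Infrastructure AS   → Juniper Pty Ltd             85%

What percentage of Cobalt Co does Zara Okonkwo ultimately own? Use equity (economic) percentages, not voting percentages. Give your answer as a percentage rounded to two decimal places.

9.40%

Zara reaches Cobalt along 4 paths.
Via Redfern: 9% × 70% = 6.3%.
Via Vireo → Juniper → Palisade: 25% × 15% × 100% × 25% = 0.9375%.
Via Redfern → Vireo → Juniper → Palisade: 9% × 75% × 15% × 100% × 25% = 0.253125%.
Via Redfern → Juniper → Palisade: 9% × 85% × 100% × 25% = 1.9125%.
Total: 6.3% + 0.9375% + 0.253125% + 1.9125% = 9.403125%.
Rounded: 9.40%.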